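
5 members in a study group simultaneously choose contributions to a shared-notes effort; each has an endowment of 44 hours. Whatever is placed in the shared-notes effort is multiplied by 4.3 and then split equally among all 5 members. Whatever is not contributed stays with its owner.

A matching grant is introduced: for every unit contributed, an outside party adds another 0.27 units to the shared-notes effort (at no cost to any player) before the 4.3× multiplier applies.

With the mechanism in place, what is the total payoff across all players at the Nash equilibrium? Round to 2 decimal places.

1201.42 hours

With the mechanism, a contributed unit returns 4.3 × 1.27 / 5 = 1.0922 per unit of net cost to the contributor — now above 1 — so contributing fully is weakly dominant for every player.
At the Nash equilibrium everyone contributes 44. Group total payoff = 4.3 × 1.27 × 220 = 1201.42.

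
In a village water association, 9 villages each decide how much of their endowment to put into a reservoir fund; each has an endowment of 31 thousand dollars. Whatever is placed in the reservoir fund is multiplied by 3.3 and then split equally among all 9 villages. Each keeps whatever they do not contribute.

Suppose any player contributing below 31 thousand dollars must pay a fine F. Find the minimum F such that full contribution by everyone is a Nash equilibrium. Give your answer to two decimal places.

19.63 thousand dollars

Given the others contribute fully, the best deviation is to contribute 0 (any partial contribution still incurs the fine and gives up units whose private return 0.3667 is below 1).
Deviating from 31 to 0 saves 31 thousand dollars but forfeits the deviator's share of the drop in the reservoir fund: 3.3/9 × 31 = 11.37.
So the deviation gain is 31 − 11.37 = 19.63, and the fine must be at least 19.63 thousand dollars to wipe it out.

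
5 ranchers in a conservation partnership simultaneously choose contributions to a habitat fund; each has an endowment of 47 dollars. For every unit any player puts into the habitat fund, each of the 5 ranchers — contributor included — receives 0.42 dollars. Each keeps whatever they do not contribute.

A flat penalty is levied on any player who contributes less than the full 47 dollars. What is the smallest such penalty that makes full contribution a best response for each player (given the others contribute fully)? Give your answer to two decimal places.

27.26 dollars

Given the others contribute fully, the best deviation is to contribute 0 (any partial contribution still incurs the fine and gives up units whose private return 0.42 is below 1).
Deviating from 47 to 0 saves 47 dollars but forfeits the deviator's share of the drop in the habitat fund: 0.42 × 47 = 19.74.
So the deviation gain is 47 − 19.74 = 27.26, and the fine must be at least 27.26 dollars to wipe it out.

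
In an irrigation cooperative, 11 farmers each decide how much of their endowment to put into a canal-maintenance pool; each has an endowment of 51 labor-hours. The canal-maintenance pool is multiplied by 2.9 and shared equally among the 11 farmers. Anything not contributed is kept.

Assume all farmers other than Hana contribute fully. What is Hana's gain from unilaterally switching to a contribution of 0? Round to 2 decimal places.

37.55 labor-hours

Switching from a contribution of 51 to 0 lets Hana keep an extra 51 labor-hours, but lowers the canal-maintenance pool by 51, which costs Hana their own share of that drop: 2.9/11 × 51 = 13.45.
Net gain = 51 − 13.45 = 37.55. The private return per contributed unit (0.2636) is below 1, so free-riding is indeed the best response regardless of what the others do.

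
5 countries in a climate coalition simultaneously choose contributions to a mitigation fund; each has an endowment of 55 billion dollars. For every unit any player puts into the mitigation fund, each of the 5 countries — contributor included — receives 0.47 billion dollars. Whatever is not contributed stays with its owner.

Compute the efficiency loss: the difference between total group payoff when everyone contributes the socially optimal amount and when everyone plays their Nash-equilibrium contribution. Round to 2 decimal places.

The private return per contributed unit is 0.47 < 1, so contributing 0 is dominant for every player. At the Nash equilibrium everyone keeps their 55, and the group total is 5 × 55 = 275.
Each contributed unit returns 2.350 to the group as a whole (0.47 to each of 5 players), which exceeds 1, so the social optimum is full contribution: group total = 2.350 × 275 = 646.25.
Efficiency loss = 646.25 − 275 = 371.25.

371.25 billion dollars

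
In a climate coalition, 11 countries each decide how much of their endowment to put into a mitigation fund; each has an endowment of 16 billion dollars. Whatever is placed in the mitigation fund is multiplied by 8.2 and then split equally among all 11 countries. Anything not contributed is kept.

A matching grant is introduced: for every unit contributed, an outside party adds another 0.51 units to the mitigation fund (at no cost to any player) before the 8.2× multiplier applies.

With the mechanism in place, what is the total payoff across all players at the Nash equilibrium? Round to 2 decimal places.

2179.23 billion dollars

With the mechanism, a contributed unit returns 8.2 × 1.51 / 11 = 1.1256 per unit of net cost to the contributor — now above 1 — so contributing fully is weakly dominant for every player.
At the Nash equilibrium everyone contributes 16. Group total payoff = 8.2 × 1.51 × 176 = 2179.23.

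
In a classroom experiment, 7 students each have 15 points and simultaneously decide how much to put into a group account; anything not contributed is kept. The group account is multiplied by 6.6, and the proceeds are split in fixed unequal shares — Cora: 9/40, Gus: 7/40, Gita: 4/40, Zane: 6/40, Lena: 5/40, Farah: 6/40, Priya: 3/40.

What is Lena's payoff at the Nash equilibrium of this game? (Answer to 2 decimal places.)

Each unit j contributes comes back to j as 6.6 × (j's share), so j prefers to contribute only if that share exceeds 1/6.6 = 0.1515; otherwise keeping the unit dominates.
The shares above 0.1515 belong to Cora and Gus, contributing 15 each; the remaining 5 contribute 0. Total contributed: 30.
Lena keeps 15 and receives 6.6 × 30 × 5/40 = 24.75 from the group account, for a payoff of 39.75.

39.75 points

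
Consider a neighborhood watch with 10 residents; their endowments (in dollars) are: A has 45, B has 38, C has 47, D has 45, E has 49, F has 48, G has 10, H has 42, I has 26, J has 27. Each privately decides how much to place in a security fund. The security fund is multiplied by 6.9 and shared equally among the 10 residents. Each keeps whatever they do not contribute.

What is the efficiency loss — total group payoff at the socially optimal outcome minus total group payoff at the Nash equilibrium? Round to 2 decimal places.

2224.30 dollars

The private return per contributed unit is 6.9/10 = 0.6900 < 1 for every player regardless of endowment, so the Nash equilibrium is zero contribution and the group total is Σ E_j = 45 + 38 + 47 + 45 + 49 + 48 + 10 + 42 + 26 + 27 = 377.
Each contributed unit returns 6.900 to the group, so the social optimum is full contribution by everyone: group total = 6.900 × 377 = 2601.30.
Efficiency loss = (6.900 − 1) × 377 = 2224.30.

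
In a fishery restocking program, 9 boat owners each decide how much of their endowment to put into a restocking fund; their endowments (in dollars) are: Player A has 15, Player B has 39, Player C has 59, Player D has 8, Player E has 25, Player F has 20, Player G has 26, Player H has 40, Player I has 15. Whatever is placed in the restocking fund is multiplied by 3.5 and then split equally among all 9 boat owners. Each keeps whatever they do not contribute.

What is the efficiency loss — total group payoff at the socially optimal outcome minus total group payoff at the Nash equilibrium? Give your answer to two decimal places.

617.50 dollars

The private return per contributed unit is 3.5/9 = 0.3889 < 1 for every player regardless of endowment, so the Nash equilibrium is zero contribution and the group total is Σ E_j = 15 + 39 + 59 + 8 + 25 + 20 + 26 + 40 + 15 = 247.
Each contributed unit returns 3.500 to the group, so the social optimum is full contribution by everyone: group total = 3.500 × 247 = 864.50.
Efficiency loss = (3.500 − 1) × 247 = 617.50.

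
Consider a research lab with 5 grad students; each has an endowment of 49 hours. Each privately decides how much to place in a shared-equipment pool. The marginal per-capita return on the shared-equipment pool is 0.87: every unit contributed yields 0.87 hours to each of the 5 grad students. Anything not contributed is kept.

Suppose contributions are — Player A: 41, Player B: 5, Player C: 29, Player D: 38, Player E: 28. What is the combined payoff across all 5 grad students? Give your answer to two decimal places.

Total contributed: 41 + 5 + 29 + 38 + 28 = 141; total kept: 5 × 49 − 141 = 104.
The shared-equipment pool pays out 0.87 × 5 × 141 = 613.35 in aggregate.
Group total = 104 + 613.35 = 717.35.

717.35 hours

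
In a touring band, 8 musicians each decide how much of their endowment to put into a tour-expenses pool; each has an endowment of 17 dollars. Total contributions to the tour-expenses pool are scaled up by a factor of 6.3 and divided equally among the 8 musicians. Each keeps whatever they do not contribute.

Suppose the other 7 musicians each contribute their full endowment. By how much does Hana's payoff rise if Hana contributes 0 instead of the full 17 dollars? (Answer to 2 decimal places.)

3.61 dollars

Switching from a contribution of 17 to 0 lets Hana keep an extra 17 dollars, but lowers the tour-expenses pool by 17, which costs Hana their own share of that drop: 6.3/8 × 17 = 13.39.
Net gain = 17 − 13.39 = 3.61. The private return per contributed unit (0.7875) is below 1, so free-riding is indeed the best response regardless of what the others do.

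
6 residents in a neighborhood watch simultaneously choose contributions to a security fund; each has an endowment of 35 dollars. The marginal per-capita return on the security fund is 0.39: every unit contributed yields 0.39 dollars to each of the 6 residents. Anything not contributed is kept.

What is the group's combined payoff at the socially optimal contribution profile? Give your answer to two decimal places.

Each contributed unit returns 2.340 to the group as a whole (0.39 to each of 6 players), which exceeds 1, so the social optimum is full contribution: group total = 2.340 × 210 = 491.40.

491.40 dollars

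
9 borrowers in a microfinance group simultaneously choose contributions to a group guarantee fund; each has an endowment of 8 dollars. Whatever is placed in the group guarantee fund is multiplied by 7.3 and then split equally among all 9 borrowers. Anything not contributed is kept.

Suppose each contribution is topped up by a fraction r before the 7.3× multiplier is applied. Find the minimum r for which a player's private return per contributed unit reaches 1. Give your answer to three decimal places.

0.233

With matching at rate r, one contributed unit becomes (1 + r) in the group guarantee fund and returns 7.3 × (1 + r) / 9 to the contributor.
Setting this equal to 1: 1 + r = 9/7.3 = 1.2329.
So the minimum matching rate is r = 1.2329 − 1 = 0.233.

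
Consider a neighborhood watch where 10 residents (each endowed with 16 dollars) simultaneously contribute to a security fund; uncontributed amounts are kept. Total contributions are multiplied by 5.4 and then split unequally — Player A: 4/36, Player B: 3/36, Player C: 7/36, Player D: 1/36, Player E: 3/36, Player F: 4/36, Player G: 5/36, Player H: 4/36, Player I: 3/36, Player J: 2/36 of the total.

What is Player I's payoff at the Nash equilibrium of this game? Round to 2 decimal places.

23.20 dollars

A player with share s gets back 5.4·s per unit contributed, so full contribution is dominant for anyone with s > 1/5.4 = 0.1852 and zero contribution is dominant for anyone below.
Player C alone (share 7/36) is above the threshold, contributing 16; the remaining 9 contribute 0. Total contributed: 16.
Player I keeps 16 and receives 5.4 × 16 × 3/36 = 7.20 from the security fund, for a payoff of 23.20.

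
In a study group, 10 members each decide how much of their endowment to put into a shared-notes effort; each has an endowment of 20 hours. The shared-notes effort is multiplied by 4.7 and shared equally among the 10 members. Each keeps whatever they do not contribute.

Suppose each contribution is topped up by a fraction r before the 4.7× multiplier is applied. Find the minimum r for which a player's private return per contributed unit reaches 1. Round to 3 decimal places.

With matching at rate r, one contributed unit becomes (1 + r) in the shared-notes effort and returns 4.7 × (1 + r) / 10 to the contributor.
Setting this equal to 1: 1 + r = 10/4.7 = 2.1277.
So the minimum matching rate is r = 2.1277 − 1 = 1.128.

1.128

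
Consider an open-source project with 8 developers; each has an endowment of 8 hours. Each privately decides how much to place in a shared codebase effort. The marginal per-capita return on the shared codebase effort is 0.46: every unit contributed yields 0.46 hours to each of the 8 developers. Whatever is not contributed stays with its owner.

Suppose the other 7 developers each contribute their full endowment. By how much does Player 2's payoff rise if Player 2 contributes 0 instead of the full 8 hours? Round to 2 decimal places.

4.32 hours

Switching from a contribution of 8 to 0 lets Player 2 keep an extra 8 hours, but lowers the shared codebase effort by 8, which costs Player 2 their own share of that drop: 0.46 × 8 = 3.68.
Net gain = 8 − 3.68 = 4.32. The private return per contributed unit (0.46) is below 1, so free-riding is indeed the best response regardless of what the others do.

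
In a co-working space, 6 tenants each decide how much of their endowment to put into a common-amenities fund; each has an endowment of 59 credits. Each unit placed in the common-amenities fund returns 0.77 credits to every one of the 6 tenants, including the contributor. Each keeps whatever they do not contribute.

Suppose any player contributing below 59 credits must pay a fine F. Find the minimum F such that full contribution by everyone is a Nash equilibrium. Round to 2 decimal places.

13.57 credits

Given the others contribute fully, the best deviation is to contribute 0 (any partial contribution still incurs the fine and gives up units whose private return 0.77 is below 1).
Deviating from 59 to 0 saves 59 credits but forfeits the deviator's share of the drop in the common-amenities fund: 0.77 × 59 = 45.43.
So the deviation gain is 59 − 45.43 = 13.57, and the fine must be at least 13.57 credits to wipe it out.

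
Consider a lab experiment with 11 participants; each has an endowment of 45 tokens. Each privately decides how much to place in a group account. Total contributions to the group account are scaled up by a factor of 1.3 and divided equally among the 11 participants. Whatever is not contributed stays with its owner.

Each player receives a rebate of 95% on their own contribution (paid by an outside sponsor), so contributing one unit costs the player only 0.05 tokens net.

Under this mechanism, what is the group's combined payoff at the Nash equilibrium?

1113.75 tokens

The effective private return per unit is now (1.3/11) / 0.05 = 2.3636 > 1, so every player's dominant strategy flips to full contribution.
So the Nash equilibrium is full contribution by all 11; the group earns 11 × (45 × 0.95 + 1.3 × 45) = 1113.75.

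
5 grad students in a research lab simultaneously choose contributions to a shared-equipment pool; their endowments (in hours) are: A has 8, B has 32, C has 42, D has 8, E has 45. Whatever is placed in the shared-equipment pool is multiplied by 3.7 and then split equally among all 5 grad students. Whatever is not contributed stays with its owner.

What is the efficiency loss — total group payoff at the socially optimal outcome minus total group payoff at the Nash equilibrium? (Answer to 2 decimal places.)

364.50 hours

The private return per contributed unit is 3.7/5 = 0.7400 < 1 for every player regardless of endowment, so the Nash equilibrium is zero contribution and the group total is Σ E_j = 8 + 32 + 42 + 8 + 45 = 135.
Each contributed unit returns 3.700 to the group, so the social optimum is full contribution by everyone: group total = 3.700 × 135 = 499.50.
Efficiency loss = (3.700 − 1) × 135 = 364.50.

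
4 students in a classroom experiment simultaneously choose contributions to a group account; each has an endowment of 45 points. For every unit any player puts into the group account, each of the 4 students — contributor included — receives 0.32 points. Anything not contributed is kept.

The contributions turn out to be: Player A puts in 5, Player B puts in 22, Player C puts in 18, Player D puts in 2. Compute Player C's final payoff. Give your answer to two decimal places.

Total contributed: 5 + 22 + 18 + 2 = 47.
Each receives 0.32 × 47 = 15.04 from the group account.
Player C keeps 45 − 18 = 27, so Player C's payoff is 27 + 15.04 = 42.04.

42.04 points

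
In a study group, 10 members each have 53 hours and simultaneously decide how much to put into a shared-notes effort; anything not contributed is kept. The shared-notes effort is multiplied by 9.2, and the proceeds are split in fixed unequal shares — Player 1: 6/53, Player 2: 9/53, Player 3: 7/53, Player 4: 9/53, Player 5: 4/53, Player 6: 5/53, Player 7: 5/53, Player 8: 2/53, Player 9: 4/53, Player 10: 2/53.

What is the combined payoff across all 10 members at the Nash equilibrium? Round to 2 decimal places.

Each unit j contributes comes back to j as 9.2 × (j's share), so j prefers to contribute only if that share exceeds 1/9.2 = 0.1087; otherwise keeping the unit dominates.
Player 1, Player 2, Player 3 and Player 4 are above the threshold, contributing 53 each; the remaining 6 contribute 0. Total contributed: 212.
The shared-notes effort pays out 9.2 × 212 = 1950.40 in total (split across the unequal shares, but the aggregate is all that matters for the group sum).
The 6 free-riders keep 53 each, adding 318. Group total = 318 + 1950.40 = 2268.40.

2268.40 hours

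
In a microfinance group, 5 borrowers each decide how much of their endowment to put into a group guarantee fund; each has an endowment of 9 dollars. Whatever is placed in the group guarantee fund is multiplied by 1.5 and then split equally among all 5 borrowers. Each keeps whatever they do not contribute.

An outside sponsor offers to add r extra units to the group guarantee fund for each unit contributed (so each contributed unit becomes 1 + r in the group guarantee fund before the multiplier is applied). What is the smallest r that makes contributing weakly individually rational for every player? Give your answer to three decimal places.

2.333

With matching at rate r, one contributed unit becomes (1 + r) in the group guarantee fund and returns 1.5 × (1 + r) / 5 to the contributor.
Setting this equal to 1: 1 + r = 5/1.5 = 3.3333.
So the minimum matching rate is r = 3.3333 − 1 = 2.333.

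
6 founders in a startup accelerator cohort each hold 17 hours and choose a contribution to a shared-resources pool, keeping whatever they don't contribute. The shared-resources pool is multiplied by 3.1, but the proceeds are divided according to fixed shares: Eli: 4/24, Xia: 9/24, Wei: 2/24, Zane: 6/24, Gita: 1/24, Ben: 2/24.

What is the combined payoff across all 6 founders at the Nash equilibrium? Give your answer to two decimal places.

137.70 hours

Each unit j contributes comes back to j as 3.1 × (j's share), so j prefers to contribute only if that share exceeds 1/3.1 = 0.3226; otherwise keeping the unit dominates.
The only share above 0.3226 is Xia's 9/24, contributing 17; the remaining 5 contribute 0. Total contributed: 17.
The shared-resources pool pays out 3.1 × 17 = 52.70 in total (split across the unequal shares, but the aggregate is all that matters for the group sum).
The 5 free-riders keep 17 each, adding 85. Group total = 85 + 52.70 = 137.70.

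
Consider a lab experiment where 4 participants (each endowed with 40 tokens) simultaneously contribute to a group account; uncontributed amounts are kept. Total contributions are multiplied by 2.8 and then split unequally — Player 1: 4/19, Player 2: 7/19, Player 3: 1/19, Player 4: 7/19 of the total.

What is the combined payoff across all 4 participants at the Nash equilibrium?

A player with share s gets back 2.8·s per unit contributed, so full contribution is dominant for anyone with s > 1/2.8 = 0.3571 and zero contribution is dominant for anyone below.
Player 2 and Player 4 clear that bar, contributing 40 each; the remaining 2 contribute 0. Total contributed: 80.
The group account pays out 2.8 × 80 = 224.00 in total (split across the unequal shares, but the aggregate is all that matters for the group sum).
The 2 free-riders keep 40 each, adding 80. Group total = 80 + 224.00 = 304.00.

304.00 tokens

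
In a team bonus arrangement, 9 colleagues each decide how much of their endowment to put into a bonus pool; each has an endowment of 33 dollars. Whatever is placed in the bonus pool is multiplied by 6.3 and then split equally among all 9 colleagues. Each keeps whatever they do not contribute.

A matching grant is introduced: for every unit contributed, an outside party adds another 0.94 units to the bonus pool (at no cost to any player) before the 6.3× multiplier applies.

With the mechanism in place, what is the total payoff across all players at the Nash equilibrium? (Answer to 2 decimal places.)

With the mechanism, a contributed unit returns 6.3 × 1.94 / 9 = 1.3580 per unit of net cost to the contributor — now above 1 — so contributing fully is weakly dominant for every player.
At the Nash equilibrium everyone contributes 33. Group total payoff = 6.3 × 1.94 × 297 = 3629.93.

3629.93 dollars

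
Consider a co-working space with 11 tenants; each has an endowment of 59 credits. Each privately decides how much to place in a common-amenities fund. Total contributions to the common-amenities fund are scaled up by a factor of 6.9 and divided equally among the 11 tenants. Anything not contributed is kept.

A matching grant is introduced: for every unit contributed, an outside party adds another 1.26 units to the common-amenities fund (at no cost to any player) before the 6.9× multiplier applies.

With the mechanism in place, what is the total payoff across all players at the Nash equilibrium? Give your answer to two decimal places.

10120.51 credits

The effective private return per unit is now 6.9 × 2.26 / 11 = 1.4176 > 1, so every player's dominant strategy flips to full contribution.
So the Nash equilibrium is full contribution by all 11; the group earns 6.9 × 2.26 × 649 = 10120.51.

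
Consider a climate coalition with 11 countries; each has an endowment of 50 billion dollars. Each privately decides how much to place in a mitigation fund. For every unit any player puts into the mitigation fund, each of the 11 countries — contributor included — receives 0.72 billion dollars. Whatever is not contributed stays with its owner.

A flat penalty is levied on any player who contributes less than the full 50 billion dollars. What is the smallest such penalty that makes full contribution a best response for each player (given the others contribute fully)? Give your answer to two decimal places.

14.00 billion dollars

Given the others contribute fully, the best deviation is to contribute 0 (any partial contribution still incurs the fine and gives up units whose private return 0.72 is below 1).
Deviating from 50 to 0 saves 50 billion dollars but forfeits the deviator's share of the drop in the mitigation fund: 0.72 × 50 = 36.00.
So the deviation gain is 50 − 36.00 = 14.00, and the fine must be at least 14.00 billion dollars to wipe it out.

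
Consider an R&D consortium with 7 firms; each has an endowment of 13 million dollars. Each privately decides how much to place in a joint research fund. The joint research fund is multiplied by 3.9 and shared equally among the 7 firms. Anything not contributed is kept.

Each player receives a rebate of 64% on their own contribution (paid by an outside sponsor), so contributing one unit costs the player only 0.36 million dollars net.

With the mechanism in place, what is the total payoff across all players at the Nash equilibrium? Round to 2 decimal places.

413.14 million dollars

With the mechanism, a contributed unit returns (3.9/7) / 0.36 = 1.5476 per unit of net cost to the contributor — now above 1 — so contributing fully is weakly dominant for every player.
At the Nash equilibrium everyone contributes 13. Group total payoff = 7 × (13 × 0.64 + 3.9 × 13) = 413.14.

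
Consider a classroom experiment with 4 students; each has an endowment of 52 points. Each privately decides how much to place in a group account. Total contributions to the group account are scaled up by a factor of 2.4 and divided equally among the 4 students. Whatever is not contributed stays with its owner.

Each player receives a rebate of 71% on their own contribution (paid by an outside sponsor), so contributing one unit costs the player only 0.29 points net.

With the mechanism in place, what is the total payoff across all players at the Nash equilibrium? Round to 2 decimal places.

With the mechanism, a contributed unit returns (2.4/4) / 0.29 = 2.0690 per unit of net cost to the contributor — now above 1 — so contributing fully is weakly dominant for every player.
So the Nash equilibrium is full contribution by all 4; the group earns 4 × (52 × 0.71 + 2.4 × 52) = 646.88.

646.88 points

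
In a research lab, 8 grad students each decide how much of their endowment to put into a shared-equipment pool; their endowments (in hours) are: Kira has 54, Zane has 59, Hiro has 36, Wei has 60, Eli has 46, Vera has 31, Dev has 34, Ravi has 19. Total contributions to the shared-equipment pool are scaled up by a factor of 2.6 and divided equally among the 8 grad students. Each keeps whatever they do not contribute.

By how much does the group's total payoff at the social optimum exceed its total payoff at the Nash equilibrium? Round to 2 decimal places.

The private return per contributed unit is 2.6/8 = 0.3250 < 1 for every player regardless of endowment, so the Nash equilibrium is zero contribution and the group total is Σ E_j = 54 + 59 + 36 + 60 + 46 + 31 + 34 + 19 = 339.
Each contributed unit returns 2.600 to the group, so the social optimum is full contribution by everyone: group total = 2.600 × 339 = 881.40.
Efficiency loss = (2.600 − 1) × 339 = 542.40.

542.40 hours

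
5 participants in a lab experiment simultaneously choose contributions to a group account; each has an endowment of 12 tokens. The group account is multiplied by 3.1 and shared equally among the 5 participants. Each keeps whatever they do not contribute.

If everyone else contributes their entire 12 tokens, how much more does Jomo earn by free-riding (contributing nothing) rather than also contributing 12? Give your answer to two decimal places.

4.56 tokens

Switching from a contribution of 12 to 0 lets Jomo keep an extra 12 tokens, but lowers the group account by 12, which costs Jomo their own share of that drop: 3.1/5 × 12 = 7.44.
Net gain = 12 − 7.44 = 4.56. The private return per contributed unit (0.6200) is below 1, so free-riding is indeed the best response regardless of what the others do.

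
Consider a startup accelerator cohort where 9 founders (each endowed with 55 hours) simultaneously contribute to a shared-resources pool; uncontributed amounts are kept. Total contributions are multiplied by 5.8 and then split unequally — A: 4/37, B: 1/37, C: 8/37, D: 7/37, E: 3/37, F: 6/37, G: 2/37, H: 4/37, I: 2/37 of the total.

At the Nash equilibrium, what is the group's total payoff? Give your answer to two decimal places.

A player with share s gets back 5.8·s per unit contributed, so full contribution is dominant for anyone with s > 1/5.8 = 0.1724 and zero contribution is dominant for anyone below.
The shares above 0.1724 belong to C and D, contributing 55 each; the remaining 7 contribute 0. Total contributed: 110.
The shared-resources pool pays out 5.8 × 110 = 638.00 in total (split across the unequal shares, but the aggregate is all that matters for the group sum).
The 7 free-riders keep 55 each, adding 385. Group total = 385 + 638.00 = 1023.00.

1023.00 hours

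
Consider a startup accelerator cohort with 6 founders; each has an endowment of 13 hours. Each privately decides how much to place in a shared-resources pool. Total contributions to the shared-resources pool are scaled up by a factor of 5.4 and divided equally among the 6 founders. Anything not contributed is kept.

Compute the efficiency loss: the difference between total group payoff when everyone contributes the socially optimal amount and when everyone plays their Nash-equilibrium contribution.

Each contributed unit returns 5.4/6 = 0.9000 to its contributor — below 1 — so contributing 0 is dominant for every player. At the Nash equilibrium everyone keeps their 13, and the group total is 6 × 13 = 78.
Each contributed unit returns 5.400 to the group as a whole (0.9000 to each of 6 players), which exceeds 1, so the social optimum is full contribution: group total = 5.400 × 78 = 421.20.
Efficiency loss = 421.20 − 78 = 343.20.

343.20 hours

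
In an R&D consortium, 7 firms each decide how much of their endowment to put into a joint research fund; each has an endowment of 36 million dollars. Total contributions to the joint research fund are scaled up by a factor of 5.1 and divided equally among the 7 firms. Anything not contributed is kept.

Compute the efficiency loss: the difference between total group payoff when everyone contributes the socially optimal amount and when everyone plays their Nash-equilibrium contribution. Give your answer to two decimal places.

Each contributed unit returns 5.1/7 = 0.7286 to its contributor — below 1 — so contributing 0 is dominant for every player. At the Nash equilibrium everyone keeps their 36, and the group total is 7 × 36 = 252.
Each contributed unit returns 5.100 to the group as a whole (0.7286 to each of 7 players), which exceeds 1, so the social optimum is full contribution: group total = 5.100 × 252 = 1285.20.
Efficiency loss = 1285.20 − 252 = 1033.20.

1033.20 million dollars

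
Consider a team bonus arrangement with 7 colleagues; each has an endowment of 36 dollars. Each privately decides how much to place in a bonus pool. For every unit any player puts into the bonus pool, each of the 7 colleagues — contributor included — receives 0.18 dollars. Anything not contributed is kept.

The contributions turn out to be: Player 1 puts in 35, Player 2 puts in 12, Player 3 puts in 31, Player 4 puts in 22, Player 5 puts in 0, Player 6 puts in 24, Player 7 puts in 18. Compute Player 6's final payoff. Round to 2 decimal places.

Total contributed: 35 + 12 + 31 + 22 + 0 + 24 + 18 = 142.
Each receives 0.18 × 142 = 25.56 from the bonus pool.
Player 6 keeps 36 − 24 = 12, so Player 6's payoff is 12 + 25.56 = 37.56.

37.56 dollars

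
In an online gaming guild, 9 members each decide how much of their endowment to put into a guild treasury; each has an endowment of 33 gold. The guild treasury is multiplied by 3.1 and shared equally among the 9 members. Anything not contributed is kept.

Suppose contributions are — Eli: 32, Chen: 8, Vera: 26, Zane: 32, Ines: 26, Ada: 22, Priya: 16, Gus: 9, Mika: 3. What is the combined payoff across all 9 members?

662.40 gold

Total contributed: 32 + 8 + 26 + 32 + 26 + 22 + 16 + 9 + 3 = 174; total kept: 9 × 33 − 174 = 123.
The guild treasury pays out 3.1 × 174 = 539.40 in aggregate.
Group total = 123 + 539.40 = 662.40.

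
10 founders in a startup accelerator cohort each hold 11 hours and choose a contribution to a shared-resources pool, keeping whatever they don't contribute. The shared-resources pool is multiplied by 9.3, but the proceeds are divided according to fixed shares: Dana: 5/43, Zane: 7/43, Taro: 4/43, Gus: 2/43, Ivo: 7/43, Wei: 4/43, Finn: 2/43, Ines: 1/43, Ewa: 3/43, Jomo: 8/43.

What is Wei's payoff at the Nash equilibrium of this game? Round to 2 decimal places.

Each unit j contributes comes back to j as 9.3 × (j's share), so j prefers to contribute only if that share exceeds 1/9.3 = 0.1075; otherwise keeping the unit dominates.
The shares above 0.1075 belong to Dana, Zane, Ivo and Jomo, contributing 11 each; the remaining 6 contribute 0. Total contributed: 44.
Wei keeps 11 and receives 9.3 × 44 × 4/43 = 38.07 from the shared-resources pool, for a payoff of 49.07.

49.07 hours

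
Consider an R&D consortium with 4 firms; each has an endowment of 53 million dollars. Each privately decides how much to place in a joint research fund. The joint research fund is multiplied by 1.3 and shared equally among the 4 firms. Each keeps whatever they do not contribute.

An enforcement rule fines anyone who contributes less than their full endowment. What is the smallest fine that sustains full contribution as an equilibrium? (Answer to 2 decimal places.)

35.78 million dollars

Given the others contribute fully, the best deviation is to contribute 0 (any partial contribution still incurs the fine and gives up units whose private return 0.3250 is below 1).
Deviating from 53 to 0 saves 53 million dollars but forfeits the deviator's share of the drop in the joint research fund: 1.3/4 × 53 = 17.22.
So the deviation gain is 53 − 17.22 = 35.78, and the fine must be at least 35.78 million dollars to wipe it out.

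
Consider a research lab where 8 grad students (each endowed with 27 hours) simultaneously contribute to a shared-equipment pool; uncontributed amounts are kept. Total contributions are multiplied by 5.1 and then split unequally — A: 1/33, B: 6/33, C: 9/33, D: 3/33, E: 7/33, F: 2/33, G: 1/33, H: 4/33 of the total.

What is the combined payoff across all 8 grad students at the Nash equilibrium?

437.40 hours

Each unit j contributes comes back to j as 5.1 × (j's share), so j prefers to contribute only if that share exceeds 1/5.1 = 0.1961; otherwise keeping the unit dominates.
C and E are above the threshold, contributing 27 each; the remaining 6 contribute 0. Total contributed: 54.
The shared-equipment pool pays out 5.1 × 54 = 275.40 in total (split across the unequal shares, but the aggregate is all that matters for the group sum).
The 6 free-riders keep 27 each, adding 162. Group total = 162 + 275.40 = 437.40.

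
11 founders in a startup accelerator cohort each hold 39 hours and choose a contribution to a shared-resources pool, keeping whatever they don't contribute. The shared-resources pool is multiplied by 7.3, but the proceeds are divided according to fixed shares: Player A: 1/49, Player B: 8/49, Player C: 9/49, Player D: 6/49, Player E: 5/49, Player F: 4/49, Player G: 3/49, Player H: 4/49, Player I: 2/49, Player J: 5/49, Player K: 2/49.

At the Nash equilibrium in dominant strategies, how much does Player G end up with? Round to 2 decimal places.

Each unit j contributes comes back to j as 7.3 × (j's share), so j prefers to contribute only if that share exceeds 1/7.3 = 0.1370; otherwise keeping the unit dominates.
The shares above 0.1370 belong to Player B and Player C, contributing 39 each; the remaining 9 contribute 0. Total contributed: 78.
Player G keeps 39 and receives 7.3 × 78 × 3/49 = 34.86 from the shared-resources pool, for a payoff of 73.86.

73.86 hours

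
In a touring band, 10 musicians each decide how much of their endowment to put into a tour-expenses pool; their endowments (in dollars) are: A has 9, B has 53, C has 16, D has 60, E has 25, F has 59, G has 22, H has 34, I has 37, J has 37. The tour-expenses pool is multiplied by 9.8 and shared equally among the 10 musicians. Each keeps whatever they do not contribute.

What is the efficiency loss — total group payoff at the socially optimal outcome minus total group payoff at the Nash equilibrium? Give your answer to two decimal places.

3097.60 dollars

The private return per contributed unit is 9.8/10 = 0.9800 < 1 for every player regardless of endowment, so the Nash equilibrium is zero contribution and the group total is Σ E_j = 9 + 53 + 16 + 60 + 25 + 59 + 22 + 34 + 37 + 37 = 352.
Each contributed unit returns 9.800 to the group, so the social optimum is full contribution by everyone: group total = 9.800 × 352 = 3449.60.
Efficiency loss = (9.800 − 1) × 352 = 3097.60.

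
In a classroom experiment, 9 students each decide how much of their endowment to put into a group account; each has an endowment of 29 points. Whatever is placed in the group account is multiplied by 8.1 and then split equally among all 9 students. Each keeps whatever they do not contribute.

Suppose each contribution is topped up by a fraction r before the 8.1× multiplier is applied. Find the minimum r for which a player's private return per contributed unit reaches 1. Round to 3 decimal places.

0.111

With matching at rate r, one contributed unit becomes (1 + r) in the group account and returns 8.1 × (1 + r) / 9 to the contributor.
Setting this equal to 1: 1 + r = 9/8.1 = 1.1111.
So the minimum matching rate is r = 1.1111 − 1 = 0.111.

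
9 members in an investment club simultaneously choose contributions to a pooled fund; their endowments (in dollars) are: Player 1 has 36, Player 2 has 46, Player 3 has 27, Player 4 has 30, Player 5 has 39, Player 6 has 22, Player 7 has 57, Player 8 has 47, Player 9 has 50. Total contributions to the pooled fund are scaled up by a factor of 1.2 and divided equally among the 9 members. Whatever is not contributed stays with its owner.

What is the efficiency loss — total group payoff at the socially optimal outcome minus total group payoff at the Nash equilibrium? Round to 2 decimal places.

70.80 dollars

The private return per contributed unit is 1.2/9 = 0.1333 < 1 for every player regardless of endowment, so the Nash equilibrium is zero contribution and the group total is Σ E_j = 36 + 46 + 27 + 30 + 39 + 22 + 57 + 47 + 50 = 354.
Each contributed unit returns 1.200 to the group, so the social optimum is full contribution by everyone: group total = 1.200 × 354 = 424.80.
Efficiency loss = (1.200 − 1) × 354 = 70.80.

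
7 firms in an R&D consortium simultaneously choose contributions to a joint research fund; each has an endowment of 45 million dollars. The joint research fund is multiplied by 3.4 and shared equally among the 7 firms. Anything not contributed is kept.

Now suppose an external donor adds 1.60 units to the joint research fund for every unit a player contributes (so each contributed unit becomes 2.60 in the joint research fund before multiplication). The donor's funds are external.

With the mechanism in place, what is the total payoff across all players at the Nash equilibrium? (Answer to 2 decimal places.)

2784.60 million dollars

With the mechanism, a contributed unit returns 3.4 × 2.60 / 7 = 1.2629 per unit of net cost to the contributor — now above 1 — so contributing fully is weakly dominant for every player.
At the Nash equilibrium everyone contributes 45. Group total payoff = 3.4 × 2.60 × 315 = 2784.60.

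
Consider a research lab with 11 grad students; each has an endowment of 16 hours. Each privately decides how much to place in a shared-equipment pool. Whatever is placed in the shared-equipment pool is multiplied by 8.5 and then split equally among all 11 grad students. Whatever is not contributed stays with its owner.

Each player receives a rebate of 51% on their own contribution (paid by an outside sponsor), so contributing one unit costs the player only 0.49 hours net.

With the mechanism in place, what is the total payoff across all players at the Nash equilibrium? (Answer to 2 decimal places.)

1585.76 hours

With the mechanism, a contributed unit returns (8.5/11) / 0.49 = 1.5770 per unit of net cost to the contributor — now above 1 — so contributing fully is weakly dominant for every player.
At the Nash equilibrium everyone contributes 16. Group total payoff = 11 × (16 × 0.51 + 8.5 × 16) = 1585.76.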